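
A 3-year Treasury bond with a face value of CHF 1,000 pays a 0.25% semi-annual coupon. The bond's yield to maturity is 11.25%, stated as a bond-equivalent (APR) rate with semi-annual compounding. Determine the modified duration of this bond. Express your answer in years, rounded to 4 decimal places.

Periodic yield y = 0.05625. First find Macaulay duration:
  t   CF        PV=CF/(1+0.05625)^t    t·PV
  1         1.25         1.1834         1.1834
  2         1.25         1.1204         2.2408
  3         1.25         1.0607         3.1822
  4         1.25         1.0043         4.0170
  5         1.25         0.9508         4.7539
  6     1,001.25       721.0115     4,326.0691
  Σ                    726.3311     4,341.4464
P = 726.3311; Macaulay duration = 4,341.4464 / 726.3311 = 5.97723 half-year periods = 2.98861 years.
Modified duration = D_Mac / (1 + y) = 2.98861 / 1.05625 = 2.82946 years.

2.8295 years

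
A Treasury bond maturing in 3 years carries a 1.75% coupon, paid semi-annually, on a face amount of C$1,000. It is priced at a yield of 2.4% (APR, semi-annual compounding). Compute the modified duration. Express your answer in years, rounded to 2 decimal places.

Periodic yield y = 0.012. First find Macaulay duration:
  t   CF        PV=CF/(1+0.012)^t    t·PV
  1         8.75         8.6462         8.6462
  2         8.75         8.5437        17.0874
  3         8.75         8.4424        25.3272
  4         8.75         8.3423        33.3692
  5         8.75         8.2434        41.2169
  6     1,008.75       939.0754     5,634.4525
  Σ                    981.2935     5,760.0996
P = 981.2935; Macaulay duration = 5,760.0996 / 981.2935 = 5.86991 half-year periods = 2.93495 years.
Modified duration = D_Mac / (1 + y) = 2.93495 / 1.012 = 2.90015 years.

2.90 years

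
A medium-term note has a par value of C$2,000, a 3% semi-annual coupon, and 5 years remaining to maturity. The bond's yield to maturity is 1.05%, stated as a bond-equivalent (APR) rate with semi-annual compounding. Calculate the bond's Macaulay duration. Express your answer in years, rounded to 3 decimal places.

4.698 years

Periodic yield y = 0.00525. Discount each cash flow and weight by its period:
  t   CF        PV=CF/(1+0.00525)^t    t·PV
  1        30.00        29.8433        29.8433
  2        30.00        29.6875        59.3749
  3        30.00        29.5324        88.5973
  4        30.00        29.3782       117.5127
  5        30.00        29.2248       146.1238
  6        30.00        29.0721       174.4327
  7        30.00        28.9203       202.4420
  8        30.00        28.7693       230.1540
  9        30.00        28.6190       257.5710
  10    2,030.00     1,926.4388    19,264.3882
  Σ                  2,189.4856    20,570.4400
Price P = Σ PV = 2,189.4856.
Macaulay duration = Σ(t·PV) / P = 20,570.4400 / 2,189.4856 = 9.39510 half-year periods.
In years: 9.39510 / 2 = 4.69755 years.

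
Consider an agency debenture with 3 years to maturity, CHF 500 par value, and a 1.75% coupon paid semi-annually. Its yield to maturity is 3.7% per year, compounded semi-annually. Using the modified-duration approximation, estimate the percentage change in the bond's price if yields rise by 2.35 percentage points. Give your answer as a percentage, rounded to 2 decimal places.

Periodic yield y = 0.0185. Modified duration first:
  t   CF        PV=CF/(1+0.0185)^t    t·PV
  1        4.375         4.2955         4.2955
  2        4.375         4.2175         8.4350
  3        4.375         4.1409        12.4227
  4        4.375         4.0657        16.2627
  5        4.375         3.9918        19.9592
  6      504.375       451.8428     2,711.0567
  Σ                    472.5543     2,772.4319
P = 472.5543; D_Mac = 5.86691 half-year periods = 2.93345 yrs; D_mod = 2.93345/(1+0.0185) = 2.88017 yrs.
ΔP/P ≈ -D_mod · Δy = -2.88017 × (+0.0235) = -0.067684 = -6.7684%.

-6.77%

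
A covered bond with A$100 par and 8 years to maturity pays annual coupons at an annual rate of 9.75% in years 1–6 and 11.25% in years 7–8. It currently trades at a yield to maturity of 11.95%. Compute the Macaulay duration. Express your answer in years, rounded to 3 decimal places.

5.799 years

Periodic yield y = 0.1195. Discount each cash flow and weight by its year:
  t   CF        PV=CF/(1+0.1195)^t    t·PV
  1         9.75         8.7092         8.7092
  2         9.75         7.7796        15.5592
  3         9.75         6.9492        20.8475
  4         9.75         6.2074        24.8295
  5         9.75         5.5448        27.7239
  6         9.75         4.9529        29.7174
  7        11.25         5.1049        35.7340
  8       111.25        45.0928       360.7424
  Σ                     90.3407       523.8632
Price P = Σ PV = 90.3407.
Macaulay duration = Σ(t·PV) / P = 523.8632 / 90.3407 = 5.79875 years.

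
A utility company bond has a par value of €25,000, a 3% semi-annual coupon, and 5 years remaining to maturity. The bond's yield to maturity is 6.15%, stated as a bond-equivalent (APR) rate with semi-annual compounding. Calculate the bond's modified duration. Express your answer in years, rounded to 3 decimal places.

4.512 years

Periodic yield y = 0.03075. First find Macaulay duration:
  t   CF        PV=CF/(1+0.03075)^t    t·PV
  1       375.00       363.8128       363.8128
  2       375.00       352.9593       705.9185
  3       375.00       342.4296     1,027.2887
  4       375.00       332.2140     1,328.8559
  5       375.00       322.3032     1,611.5158
  6       375.00       312.6880     1,876.1280
  7       375.00       303.3597     2,123.5178
  8       375.00       294.3097     2,354.4773
  9       375.00       285.5296     2,569.7666
  10   25,375.00    18,744.4463   187,444.4630
  Σ                 21,654.0520   201,405.7443
P = 21,654.0520; Macaulay duration = 201,405.7443 / 21,654.0520 = 9.30106 half-year periods = 4.65053 years.
Modified duration = D_Mac / (1 + y) = 4.65053 / 1.03075 = 4.51179 years.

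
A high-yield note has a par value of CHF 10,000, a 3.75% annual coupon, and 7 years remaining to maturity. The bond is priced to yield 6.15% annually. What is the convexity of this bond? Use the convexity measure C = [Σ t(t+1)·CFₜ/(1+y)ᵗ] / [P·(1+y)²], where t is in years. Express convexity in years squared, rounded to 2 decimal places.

With y = 0.0615:
  t   CF        PV=CF/(1+0.0615)^t    t·PV        t(t+1)·PV
  1       375.00       353.2737       353.2737         706.5473
  2       375.00       332.8061       665.6122       1,996.8366
  3       375.00       313.5243       940.5730       3,762.2922
  4       375.00       295.3597     1,181.4389       5,907.1945
  5       375.00       278.2475     1,391.2375       8,347.4251
  6       375.00       262.1267     1,572.7603      11,009.3218
  7    10,375.00     6,832.0041    47,824.0284     382,592.2275
  Σ                  8,667.3421    53,928.9240     414,321.8449
P = 8,667.3421.
Convexity = Σ t(t+1)·PV / [P·(1+y)²] = 414,321.8449 / (8,667.3421 × 1.126782) = 42.42403.

42.42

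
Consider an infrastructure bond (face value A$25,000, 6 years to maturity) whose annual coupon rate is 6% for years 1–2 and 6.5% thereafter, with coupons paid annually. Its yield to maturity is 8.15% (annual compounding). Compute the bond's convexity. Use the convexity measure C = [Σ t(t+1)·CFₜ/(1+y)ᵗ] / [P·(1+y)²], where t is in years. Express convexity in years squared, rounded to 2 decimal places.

With y = 0.0815:
  t   CF        PV=CF/(1+0.0815)^t    t·PV        t(t+1)·PV
  1     1,500.00     1,386.9626     1,386.9626       2,773.9251
  2     1,500.00     1,282.4434     2,564.8868       7,694.6605
  3     1,625.00     1,284.6174     3,853.8521      15,415.4086
  4     1,625.00     1,187.8108     4,751.2432      23,756.2160
  5     1,625.00     1,098.2994     5,491.4970      32,948.9820
  6    26,625.00    16,639.1246    99,834.7476     698,843.2330
  Σ                 22,879.2581   117,883.1893     781,432.4252
P = 22,879.2581.
Convexity = Σ t(t+1)·PV / [P·(1+y)²] = 781,432.4252 / (22,879.2581 × 1.169642) = 29.20091.

29.20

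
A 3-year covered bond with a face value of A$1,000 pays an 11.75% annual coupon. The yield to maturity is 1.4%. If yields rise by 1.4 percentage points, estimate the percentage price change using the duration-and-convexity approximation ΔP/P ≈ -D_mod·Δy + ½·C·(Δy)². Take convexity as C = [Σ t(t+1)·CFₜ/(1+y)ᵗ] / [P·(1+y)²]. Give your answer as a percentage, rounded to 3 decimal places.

With y = 0.014:
  t   CF        PV=CF/(1+0.014)^t    t·PV        t(t+1)·PV
  1       117.50       115.8777       115.8777         231.7554
  2       117.50       114.2778       228.5556         685.6669
  3     1,117.50     1,071.8491     3,215.5474      12,862.1898
  Σ                  1,302.0047     3,559.9808      13,779.6121
P = 1,302.0047; D_Mac = 2.73423 yrs; D_mod = 2.69648 yrs; C = 10.29316.
Duration effect: -2.69648 × (+0.014) = -0.037751
Convexity effect: 0.5 × 10.29316 × (0.014)² = +0.0010087
ΔP/P ≈ -0.037751 + 0.0010087 = -0.036742 = -3.6742%.

-3.674%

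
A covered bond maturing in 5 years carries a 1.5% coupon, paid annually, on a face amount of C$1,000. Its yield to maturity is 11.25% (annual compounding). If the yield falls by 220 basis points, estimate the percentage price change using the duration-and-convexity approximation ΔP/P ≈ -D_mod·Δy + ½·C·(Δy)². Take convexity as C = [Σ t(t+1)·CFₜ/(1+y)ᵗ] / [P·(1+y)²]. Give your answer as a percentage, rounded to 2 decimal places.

+10.07%

With y = 0.1125:
  t   CF        PV=CF/(1+0.1125)^t    t·PV        t(t+1)·PV
  1        15.00        13.4831        13.4831          26.9663
  2        15.00        12.1197        24.2394          72.7181
  3        15.00        10.8941        32.6823         130.7292
  4        15.00         9.7924        39.1698         195.8489
  5     1,015.00       595.6154     2,978.0772      17,868.4631
  Σ                    641.9048     3,087.6518      18,294.7255
P = 641.9048; D_Mac = 4.81014 yrs; D_mod = 4.32372 yrs; C = 23.02795.
Duration effect: -4.32372 × (-0.022) = +0.095122
Convexity effect: 0.5 × 23.02795 × (-0.022)² = +0.0055728
ΔP/P ≈ +0.095122 + 0.0055728 = +0.100695 = +10.0695%.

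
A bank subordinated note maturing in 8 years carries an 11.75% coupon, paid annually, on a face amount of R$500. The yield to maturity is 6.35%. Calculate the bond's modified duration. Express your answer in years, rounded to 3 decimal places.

Periodic yield y = 0.0635. First find Macaulay duration:
  t   CF        PV=CF/(1+0.0635)^t    t·PV
  1        58.75        55.2421        55.2421
  2        58.75        51.9437       103.8874
  3        58.75        48.8422       146.5267
  4        58.75        45.9259       183.7037
  5        58.75        43.1838       215.9188
  6        58.75        40.6053       243.6319
  7        58.75        38.1808       267.2658
  8       558.75       341.4425     2,731.5400
  Σ                    665.3664     3,947.7164
P = 665.3664; Macaulay duration = 3,947.7164 / 665.3664 = 5.93315 years.
Modified duration = D_Mac / (1 + y) = 5.93315 / 1.0635 = 5.57889 years.

5.579 years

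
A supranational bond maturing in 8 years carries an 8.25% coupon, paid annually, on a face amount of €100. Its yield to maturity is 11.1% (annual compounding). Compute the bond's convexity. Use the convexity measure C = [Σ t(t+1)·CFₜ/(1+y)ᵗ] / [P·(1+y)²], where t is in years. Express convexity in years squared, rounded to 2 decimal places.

39.33

With y = 0.111:
  t   CF        PV=CF/(1+0.111)^t    t·PV        t(t+1)·PV
  1         8.25         7.4257         7.4257          14.8515
  2         8.25         6.6838        13.3677          40.1030
  3         8.25         6.0161        18.0482          72.1927
  4         8.25         5.4150        21.6600         108.2998
  5         8.25         4.8740        24.3699         146.2194
  6         8.25         4.3870        26.3221         184.2548
  7         8.25         3.9487        27.6410         221.1279
  8       108.25        46.6354       373.0830       3,357.7467
  Σ                     85.3857       511.9175       4,144.7958
P = 85.3857.
Convexity = Σ t(t+1)·PV / [P·(1+y)²] = 4,144.7958 / (85.3857 × 1.234321) = 39.32691.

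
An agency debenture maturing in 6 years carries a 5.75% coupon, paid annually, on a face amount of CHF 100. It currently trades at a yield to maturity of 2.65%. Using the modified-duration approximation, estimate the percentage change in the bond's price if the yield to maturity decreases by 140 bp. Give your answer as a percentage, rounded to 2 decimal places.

+7.24%

Periodic yield y = 0.0265. Modified duration first:
  t   CF        PV=CF/(1+0.0265)^t    t·PV
  1         5.75         5.6016         5.6016
  2         5.75         5.4569        10.9139
  3         5.75         5.3161        15.9482
  4         5.75         5.1788        20.7153
  5         5.75         5.0451        25.2257
  6       105.75        90.3913       542.3478
  Σ                    116.9899       620.7525
P = 116.9899; D_Mac = 5.30604 yrs; D_mod = 5.30604/(1+0.0265) = 5.16906 yrs.
ΔP/P ≈ -D_mod · Δy = -5.16906 × (-0.014) = +0.072367 = +7.2367%.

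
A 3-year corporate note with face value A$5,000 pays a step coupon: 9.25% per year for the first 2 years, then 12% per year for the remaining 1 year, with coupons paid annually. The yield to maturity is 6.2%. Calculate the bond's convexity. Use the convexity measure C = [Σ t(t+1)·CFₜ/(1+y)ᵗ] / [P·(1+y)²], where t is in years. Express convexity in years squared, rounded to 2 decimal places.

9.55

With y = 0.062:
  t   CF        PV=CF/(1+0.062)^t    t·PV        t(t+1)·PV
  1       462.50       435.4991       435.4991         870.9981
  2       462.50       410.0744       820.1489       2,460.4467
  3     5,600.00     4,675.3538    14,026.0613      56,104.2451
  Σ                  5,520.9273    15,281.7092      59,435.6898
P = 5,520.9273.
Convexity = Σ t(t+1)·PV / [P·(1+y)²] = 59,435.6898 / (5,520.9273 × 1.127844) = 9.54523.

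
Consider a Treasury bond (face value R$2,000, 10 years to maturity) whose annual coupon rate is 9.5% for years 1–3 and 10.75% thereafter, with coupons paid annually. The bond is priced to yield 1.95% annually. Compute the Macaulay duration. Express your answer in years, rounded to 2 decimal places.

Periodic yield y = 0.0195. Discount each cash flow and weight by its year:
  t   CF        PV=CF/(1+0.0195)^t    t·PV
  1       190.00       186.3659       186.3659
  2       190.00       182.8012       365.6025
  3       190.00       179.3048       537.9144
  4       215.00       199.0167       796.0668
  5       215.00       195.2101       976.0506
  6       215.00       191.4763     1,148.8579
  7       215.00       187.8140     1,314.6977
  8       215.00       184.2216     1,473.7730
  9       215.00       180.6980     1,626.2822
  10    2,215.00     1,826.0028    18,260.0276
  Σ                  3,512.9114    26,685.6385
Price P = Σ PV = 3,512.9114.
Macaulay duration = Σ(t·PV) / P = 26,685.6385 / 3,512.9114 = 7.59645 years.

7.60 years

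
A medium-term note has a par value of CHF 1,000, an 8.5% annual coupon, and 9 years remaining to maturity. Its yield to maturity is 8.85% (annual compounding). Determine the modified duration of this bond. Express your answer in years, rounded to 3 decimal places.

Periodic yield y = 0.0885. First find Macaulay duration:
  t   CF        PV=CF/(1+0.0885)^t    t·PV
  1        85.00        78.0891        78.0891
  2        85.00        71.7401       143.4802
  3        85.00        65.9073       197.7219
  4        85.00        60.5488       242.1950
  5        85.00        55.6259       278.1293
  6        85.00        51.1032       306.6194
  7        85.00        46.9483       328.6381
  8        85.00        43.1312       345.0495
  9     1,085.00       505.7942     4,552.1477
  Σ                    978.8881     6,472.0703
P = 978.8881; Macaulay duration = 6,472.0703 / 978.8881 = 6.61166 years.
Modified duration = D_Mac / (1 + y) = 6.61166 / 1.0885 = 6.07410 years.

6.074 years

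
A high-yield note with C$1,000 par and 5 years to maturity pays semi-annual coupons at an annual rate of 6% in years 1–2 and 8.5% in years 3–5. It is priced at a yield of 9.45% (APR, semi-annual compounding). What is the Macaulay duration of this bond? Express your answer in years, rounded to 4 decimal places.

Periodic yield y = 0.04725. Discount each cash flow and weight by its period:
  t   CF        PV=CF/(1+0.04725)^t    t·PV
  1        30.00        28.6465        28.6465
  2        30.00        27.3540        54.7080
  3        30.00        26.1198        78.3595
  4        30.00        24.9413        99.7654
  5        42.50        33.7394       168.6969
  6        42.50        32.2171       193.3027
  7        42.50        30.7635       215.3448
  8        42.50        29.3755       235.0044
  9        42.50        28.0502       252.4516
  10    1,042.50       657.0106     6,570.1060
  Σ                    918.2180     7,896.3856
Price P = Σ PV = 918.2180.
Macaulay duration = Σ(t·PV) / P = 7,896.3856 / 918.2180 = 8.59969 half-year periods.
In years: 8.59969 / 2 = 4.29984 years.

4.2998 years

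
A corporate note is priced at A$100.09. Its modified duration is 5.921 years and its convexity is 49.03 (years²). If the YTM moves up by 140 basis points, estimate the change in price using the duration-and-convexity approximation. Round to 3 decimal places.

-A$7.816

Duration effect: -D_mod·Δy = -5.921 × (+0.014) = -0.082894
Convexity effect: ½·C·(Δy)² = 0.5 × 49.03 × (0.014)² = +0.00480494
ΔP/P ≈ -0.082894 + 0.00480494 = -0.07808906
ΔP ≈ 100.09 × (-0.07808906) = -7.8159340154.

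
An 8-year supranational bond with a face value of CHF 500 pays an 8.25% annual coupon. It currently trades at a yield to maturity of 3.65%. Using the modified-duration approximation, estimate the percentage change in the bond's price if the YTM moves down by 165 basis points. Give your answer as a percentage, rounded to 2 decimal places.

Periodic yield y = 0.0365. Modified duration first:
  t   CF        PV=CF/(1+0.0365)^t    t·PV
  1        41.25        39.7974        39.7974
  2        41.25        38.3959        76.7919
  3        41.25        37.0438       111.1315
  4        41.25        35.7394       142.9574
  5        41.25        34.4808       172.4040
  6        41.25        33.2666       199.5995
  7        41.25        32.0951       224.6657
  8       541.25       406.2969     3,250.3748
  Σ                    657.1159     4,217.7223
P = 657.1159; D_Mac = 6.41854 yrs; D_mod = 6.41854/(1+0.0365) = 6.19251 yrs.
ΔP/P ≈ -D_mod · Δy = -6.19251 × (-0.0165) = +0.102176 = +10.2176%.

+10.22%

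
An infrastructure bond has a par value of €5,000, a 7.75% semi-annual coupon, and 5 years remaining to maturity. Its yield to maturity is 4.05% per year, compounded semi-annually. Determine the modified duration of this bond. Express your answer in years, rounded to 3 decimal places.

4.219 years

Periodic yield y = 0.02025. First find Macaulay duration:
  t   CF        PV=CF/(1+0.02025)^t    t·PV
  1       193.75       189.9044       189.9044
  2       193.75       186.1352       372.2704
  3       193.75       182.4408       547.3223
  4       193.75       178.8197       715.2787
  5       193.75       175.2704       876.3522
  6       193.75       171.7917     1,030.7500
  7       193.75       168.3819     1,178.6735
  8       193.75       165.0399     1,320.3190
  9       193.75       161.7642     1,455.8774
  10    5,193.75     4,250.2552    42,502.5519
  Σ                  5,829.8033    50,189.2999
P = 5,829.8033; Macaulay duration = 50,189.2999 / 5,829.8033 = 8.60909 half-year periods = 4.30454 years.
Modified duration = D_Mac / (1 + y) = 4.30454 / 1.02025 = 4.21911 years.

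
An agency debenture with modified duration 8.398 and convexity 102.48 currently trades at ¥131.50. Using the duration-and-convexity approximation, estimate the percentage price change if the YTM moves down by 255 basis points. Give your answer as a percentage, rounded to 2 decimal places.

+24.75%

Duration effect: -D_mod·Δy = -8.398 × (-0.0255) = +0.214149
Convexity effect: ½·C·(Δy)² = 0.5 × 102.48 × (-0.0255)² = +0.03331881
ΔP/P ≈ +0.214149 + 0.03331881 = +0.24746781
= +24.746781%.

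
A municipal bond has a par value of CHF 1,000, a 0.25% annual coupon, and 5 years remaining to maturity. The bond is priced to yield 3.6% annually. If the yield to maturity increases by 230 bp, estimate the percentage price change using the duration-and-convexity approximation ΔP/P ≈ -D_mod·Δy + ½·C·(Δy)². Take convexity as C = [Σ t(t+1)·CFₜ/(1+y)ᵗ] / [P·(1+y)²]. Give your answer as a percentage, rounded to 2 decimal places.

-10.31%

With y = 0.036:
  t   CF        PV=CF/(1+0.036)^t    t·PV        t(t+1)·PV
  1         2.50         2.4131         2.4131           4.8263
  2         2.50         2.3293         4.6585          13.9756
  3         2.50         2.2483         6.7450          26.9800
  4         2.50         2.1702         8.6808          43.4041
  5     1,002.50       840.0122     4,200.0611      25,200.3666
  Σ                    849.1732     4,222.5586      25,289.5526
P = 849.1732; D_Mac = 4.97255 yrs; D_mod = 4.79976 yrs; C = 27.74760.
Duration effect: -4.79976 × (+0.023) = -0.110395
Convexity effect: 0.5 × 27.74760 × (0.023)² = +0.0073392
ΔP/P ≈ -0.110395 + 0.0073392 = -0.103055 = -10.3055%.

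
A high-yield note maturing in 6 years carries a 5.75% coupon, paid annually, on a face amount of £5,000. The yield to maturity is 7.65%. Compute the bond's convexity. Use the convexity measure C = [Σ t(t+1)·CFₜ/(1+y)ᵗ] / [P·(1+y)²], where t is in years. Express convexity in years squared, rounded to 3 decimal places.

29.874

With y = 0.0765:
  t   CF        PV=CF/(1+0.0765)^t    t·PV        t(t+1)·PV
  1       287.50       267.0692       267.0692         534.1384
  2       287.50       248.0903       496.1806       1,488.5418
  3       287.50       230.4601       691.3803       2,765.5212
  4       287.50       214.0828       856.3311       4,281.6554
  5       287.50       198.8693       994.3463       5,966.0781
  6     5,287.50     3,397.5525    20,385.3150     142,697.2047
  Σ                  4,556.1241    23,690.6225     157,733.1396
P = 4,556.1241.
Convexity = Σ t(t+1)·PV / [P·(1+y)²] = 157,733.1396 / (4,556.1241 × 1.158852) = 29.87441.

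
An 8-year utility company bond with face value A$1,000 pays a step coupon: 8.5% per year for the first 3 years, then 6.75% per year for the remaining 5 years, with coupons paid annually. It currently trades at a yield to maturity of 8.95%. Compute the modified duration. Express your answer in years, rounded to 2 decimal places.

Periodic yield y = 0.0895. First find Macaulay duration:
  t   CF        PV=CF/(1+0.0895)^t    t·PV
  1        85.00        78.0174        78.0174
  2        85.00        71.6085       143.2170
  3        85.00        65.7260       197.1780
  4        67.50        47.9065       191.6262
  5        67.50        43.9711       219.8556
  6        67.50        40.3590       242.1540
  7        67.50        37.0436       259.3052
  8     1,067.50       537.7123     4,301.6988
  Σ                    922.3445     5,633.0521
P = 922.3445; Macaulay duration = 5,633.0521 / 922.3445 = 6.10732 years.
Modified duration = D_Mac / (1 + y) = 6.10732 / 1.0895 = 5.60562 years.

5.61 years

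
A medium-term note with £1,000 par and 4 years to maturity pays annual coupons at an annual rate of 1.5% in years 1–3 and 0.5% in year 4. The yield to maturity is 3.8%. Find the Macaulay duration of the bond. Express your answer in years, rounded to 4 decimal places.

3.9068 years

Periodic yield y = 0.038. Discount each cash flow and weight by its year:
  t   CF        PV=CF/(1+0.038)^t    t·PV
  1        15.00        14.4509        14.4509
  2        15.00        13.9218        27.8437
  3        15.00        13.4122        40.2365
  4     1,005.00       865.7184     3,462.8736
  Σ                    907.5033     3,545.4047
Price P = Σ PV = 907.5033.
Macaulay duration = Σ(t·PV) / P = 3,545.4047 / 907.5033 = 3.90677 years.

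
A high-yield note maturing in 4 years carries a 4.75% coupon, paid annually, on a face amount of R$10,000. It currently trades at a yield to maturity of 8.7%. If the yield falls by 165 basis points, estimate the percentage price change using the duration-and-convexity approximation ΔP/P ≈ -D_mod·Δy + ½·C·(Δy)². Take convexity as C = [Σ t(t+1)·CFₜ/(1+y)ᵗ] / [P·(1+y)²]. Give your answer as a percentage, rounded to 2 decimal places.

+5.85%

With y = 0.087:
  t   CF        PV=CF/(1+0.087)^t    t·PV        t(t+1)·PV
  1       475.00       436.9825       436.9825         873.9650
  2       475.00       402.0078       804.0157       2,412.0470
  3       475.00       369.8324     1,109.4973       4,437.9890
  4    10,475.00     7,503.0157    30,012.0628     150,060.3140
  Σ                  8,711.8385    32,362.5583     157,784.3151
P = 8,711.8385; D_Mac = 3.71478 yrs; D_mod = 3.41746 yrs; C = 15.32833.
Duration effect: -3.41746 × (-0.0165) = +0.056388
Convexity effect: 0.5 × 15.32833 × (-0.0165)² = +0.0020866
ΔP/P ≈ +0.056388 + 0.0020866 = +0.058475 = +5.8475%.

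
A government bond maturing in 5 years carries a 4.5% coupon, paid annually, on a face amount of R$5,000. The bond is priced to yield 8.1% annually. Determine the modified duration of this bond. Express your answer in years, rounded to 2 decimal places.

Periodic yield y = 0.081. First find Macaulay duration:
  t   CF        PV=CF/(1+0.081)^t    t·PV
  1       225.00       208.1406       208.1406
  2       225.00       192.5445       385.0890
  3       225.00       178.1170       534.3511
  4       225.00       164.7706       659.0824
  5     5,225.00     3,539.6297    17,698.1483
  Σ                  4,283.2024    19,484.8114
P = 4,283.2024; Macaulay duration = 19,484.8114 / 4,283.2024 = 4.54912 years.
Modified duration = D_Mac / (1 + y) = 4.54912 / 1.081 = 4.20825 years.

4.21 years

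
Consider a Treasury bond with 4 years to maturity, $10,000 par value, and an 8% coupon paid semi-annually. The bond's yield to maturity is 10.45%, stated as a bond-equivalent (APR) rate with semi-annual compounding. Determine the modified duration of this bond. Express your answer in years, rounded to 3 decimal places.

3.304 years

Periodic yield y = 0.05225. First find Macaulay duration:
  t   CF        PV=CF/(1+0.05225)^t    t·PV
  1       400.00       380.1378       380.1378
  2       400.00       361.2619       722.5237
  3       400.00       343.3232     1,029.9697
  4       400.00       326.2753     1,305.1014
  5       400.00       310.0740     1,550.3699
  6       400.00       294.6771     1,768.0626
  7       400.00       280.0448     1,960.3133
  8    10,400.00     6,919.6139    55,356.9114
  Σ                  9,215.4080    64,073.3898
P = 9,215.4080; Macaulay duration = 64,073.3898 / 9,215.4080 = 6.95285 half-year periods = 3.47643 years.
Modified duration = D_Mac / (1 + y) = 3.47643 / 1.05225 = 3.30380 years.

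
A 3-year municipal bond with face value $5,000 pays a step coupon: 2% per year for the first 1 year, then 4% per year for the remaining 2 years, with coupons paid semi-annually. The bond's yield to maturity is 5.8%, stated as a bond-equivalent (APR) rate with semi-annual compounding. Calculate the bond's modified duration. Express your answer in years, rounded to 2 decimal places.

Periodic yield y = 0.029. First find Macaulay duration:
  t   CF        PV=CF/(1+0.029)^t    t·PV
  1        50.00        48.5909        48.5909
  2        50.00        47.2214        94.4429
  3       100.00        91.7812       275.3437
  4       100.00        89.1946       356.7783
  5       100.00        86.6808       433.4042
  6     5,100.00     4,296.1351    25,776.8104
  Σ                  4,659.6040    26,985.3705
P = 4,659.6040; Macaulay duration = 26,985.3705 / 4,659.6040 = 5.79134 half-year periods = 2.89567 years.
Modified duration = D_Mac / (1 + y) = 2.89567 / 1.029 = 2.81406 years.

2.81 years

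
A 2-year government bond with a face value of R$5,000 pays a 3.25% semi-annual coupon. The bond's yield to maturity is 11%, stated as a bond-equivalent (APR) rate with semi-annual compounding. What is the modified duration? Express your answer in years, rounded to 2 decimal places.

Periodic yield y = 0.055. First find Macaulay duration:
  t   CF        PV=CF/(1+0.055)^t    t·PV
  1        81.25        77.0142        77.0142
  2        81.25        72.9993       145.9985
  3        81.25        69.1936       207.5808
  4     5,081.25     4,101.6701    16,406.6803
  Σ                  4,320.8772    16,837.2739
P = 4,320.8772; Macaulay duration = 16,837.2739 / 4,320.8772 = 3.89673 half-year periods = 1.94836 years.
Modified duration = D_Mac / (1 + y) = 1.94836 / 1.055 = 1.84679 years.

1.85 years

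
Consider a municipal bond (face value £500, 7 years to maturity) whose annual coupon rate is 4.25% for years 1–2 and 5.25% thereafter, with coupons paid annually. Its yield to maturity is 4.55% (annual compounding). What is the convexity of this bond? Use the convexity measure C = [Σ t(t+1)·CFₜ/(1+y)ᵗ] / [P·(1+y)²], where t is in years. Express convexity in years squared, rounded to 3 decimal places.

With y = 0.0455:
  t   CF        PV=CF/(1+0.0455)^t    t·PV        t(t+1)·PV
  1        21.25        20.3252        20.3252          40.6504
  2        21.25        19.4407        38.8813         116.6439
  3        26.25        22.9698        68.9094         275.6376
  4        26.25        21.9702        87.8806         439.4031
  5        26.25        21.0140       105.0701         630.4206
  6        26.25        20.0995       120.5970         844.1787
  7       526.25       385.4108     2,697.8754      21,583.0032
  Σ                    511.2301     3,139.5390      23,929.9375
P = 511.2301.
Convexity = Σ t(t+1)·PV / [P·(1+y)²] = 23,929.9375 / (511.2301 × 1.093070) = 42.82300.

42.823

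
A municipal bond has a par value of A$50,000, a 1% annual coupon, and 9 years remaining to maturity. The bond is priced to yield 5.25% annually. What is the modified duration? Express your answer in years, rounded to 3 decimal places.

Periodic yield y = 0.0525. First find Macaulay duration:
  t   CF        PV=CF/(1+0.0525)^t    t·PV
  1       500.00       475.0594       475.0594
  2       500.00       451.3628       902.7257
  3       500.00       428.8483     1,286.5449
  4       500.00       407.4568     1,629.8273
  5       500.00       387.1324     1,935.6618
  6       500.00       367.8217     2,206.9304
  7       500.00       349.4743     2,446.3203
  8       500.00       332.0421     2,656.3369
  9    50,500.00    31,863.4236   286,770.8126
  Σ                 35,062.6215   300,310.2192
P = 35,062.6215; Macaulay duration = 300,310.2192 / 35,062.6215 = 8.56497 years.
Modified duration = D_Mac / (1 + y) = 8.56497 / 1.0525 = 8.13774 years.

8.138 years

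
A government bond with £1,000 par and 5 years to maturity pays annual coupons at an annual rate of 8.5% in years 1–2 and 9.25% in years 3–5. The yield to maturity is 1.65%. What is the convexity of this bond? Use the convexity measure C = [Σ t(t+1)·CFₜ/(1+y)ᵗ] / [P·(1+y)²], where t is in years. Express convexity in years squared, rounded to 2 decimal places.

24.17

With y = 0.0165:
  t   CF        PV=CF/(1+0.0165)^t    t·PV        t(t+1)·PV
  1        85.00        83.6203        83.6203         167.2405
  2        85.00        82.2629       164.5259         493.5776
  3        92.50        88.0683       264.2049       1,056.8195
  4        92.50        86.6388       346.5550       1,732.7751
  5     1,092.50     1,006.6640     5,033.3199      30,199.9195
  Σ                  1,347.2542     5,892.2259      33,650.3322
P = 1,347.2542.
Convexity = Σ t(t+1)·PV / [P·(1+y)²] = 33,650.3322 / (1,347.2542 × 1.033272) = 24.17269.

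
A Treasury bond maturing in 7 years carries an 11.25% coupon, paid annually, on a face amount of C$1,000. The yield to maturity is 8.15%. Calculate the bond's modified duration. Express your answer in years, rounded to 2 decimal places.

4.93 years

Periodic yield y = 0.0815. First find Macaulay duration:
  t   CF        PV=CF/(1+0.0815)^t    t·PV
  1       112.50       104.0222       104.0222
  2       112.50        96.1833       192.3665
  3       112.50        88.9350       266.8051
  4       112.50        82.2331       328.9322
  5       112.50        76.0361       380.1806
  6       112.50        70.3062       421.8370
  7     1,112.50       642.8570     4,499.9988
  Σ                  1,160.5728     6,194.1423
P = 1,160.5728; Macaulay duration = 6,194.1423 / 1,160.5728 = 5.33714 years.
Modified duration = D_Mac / (1 + y) = 5.33714 / 1.0815 = 4.93494 years.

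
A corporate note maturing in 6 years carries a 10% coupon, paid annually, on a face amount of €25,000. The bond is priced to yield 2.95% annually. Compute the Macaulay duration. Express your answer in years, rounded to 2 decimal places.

Periodic yield y = 0.0295. Discount each cash flow and weight by its year:
  t   CF        PV=CF/(1+0.0295)^t    t·PV
  1     2,500.00     2,428.3633     2,428.3633
  2     2,500.00     2,358.7793     4,717.5586
  3     2,500.00     2,291.1892     6,873.5676
  4     2,500.00     2,225.5359     8,902.1436
  5     2,500.00     2,161.7639    10,808.8193
  6    27,500.00    23,098.0112   138,588.0674
  Σ                 34,563.6428   172,318.5198
Price P = Σ PV = 34,563.6428.
Macaulay duration = Σ(t·PV) / P = 172,318.5198 / 34,563.6428 = 4.98554 years.

4.99 years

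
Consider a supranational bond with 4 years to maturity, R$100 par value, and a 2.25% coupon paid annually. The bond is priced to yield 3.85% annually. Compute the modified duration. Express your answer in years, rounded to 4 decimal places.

Periodic yield y = 0.0385. First find Macaulay duration:
  t   CF        PV=CF/(1+0.0385)^t    t·PV
  1         2.25         2.1666         2.1666
  2         2.25         2.0863         4.1725
  3         2.25         2.0089         6.0268
  4       102.25        87.9098       351.6392
  Σ                     94.1716       364.0051
P = 94.1716; Macaulay duration = 364.0051 / 94.1716 = 3.86534 years.
Modified duration = D_Mac / (1 + y) = 3.86534 / 1.0385 = 3.72204 years.

3.7220 years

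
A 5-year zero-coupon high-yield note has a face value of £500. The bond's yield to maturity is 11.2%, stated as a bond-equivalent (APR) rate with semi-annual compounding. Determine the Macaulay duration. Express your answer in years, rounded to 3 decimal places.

5.000 years

A zero-coupon bond has a single cash flow at maturity, so its Macaulay duration equals its maturity: 5 years.
(Equivalently: 10 semi-annual periods ÷ 2 = 5 years.)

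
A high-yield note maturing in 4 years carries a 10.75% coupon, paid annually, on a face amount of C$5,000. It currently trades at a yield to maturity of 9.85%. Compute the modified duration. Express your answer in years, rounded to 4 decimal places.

Periodic yield y = 0.0985. First find Macaulay duration:
  t   CF        PV=CF/(1+0.0985)^t    t·PV
  1       537.50       489.3036       489.3036
  2       537.50       445.4289       890.8577
  3       537.50       405.4883     1,216.4648
  4     5,537.50     3,802.8876    15,211.5506
  Σ                  5,143.1084    17,808.1767
P = 5,143.1084; Macaulay duration = 17,808.1767 / 5,143.1084 = 3.46253 years.
Modified duration = D_Mac / (1 + y) = 3.46253 / 1.0985 = 3.15205 years.

3.1521 years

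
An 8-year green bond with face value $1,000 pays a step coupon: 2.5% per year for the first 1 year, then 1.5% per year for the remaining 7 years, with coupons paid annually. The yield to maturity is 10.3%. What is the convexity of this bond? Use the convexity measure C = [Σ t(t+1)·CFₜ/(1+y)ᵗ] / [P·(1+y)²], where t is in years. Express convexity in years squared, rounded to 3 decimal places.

52.609

With y = 0.103:
  t   CF        PV=CF/(1+0.103)^t    t·PV        t(t+1)·PV
  1        25.00        22.6655        22.6655          45.3309
  2        15.00        12.3294        24.6587          73.9761
  3        15.00        11.1780        33.5340         134.1362
  4        15.00        10.1342        40.5368         202.6839
  5        15.00         9.1878        45.9392         275.6354
  6        15.00         8.3299        49.9792         349.8545
  7        15.00         7.5520        52.8641         422.9127
  8     1,015.00       463.2996     3,706.3969      33,357.5725
  Σ                    544.6764     3,976.5745      34,862.1022
P = 544.6764.
Convexity = Σ t(t+1)·PV / [P·(1+y)²] = 34,862.1022 / (544.6764 × 1.216609) = 52.60948.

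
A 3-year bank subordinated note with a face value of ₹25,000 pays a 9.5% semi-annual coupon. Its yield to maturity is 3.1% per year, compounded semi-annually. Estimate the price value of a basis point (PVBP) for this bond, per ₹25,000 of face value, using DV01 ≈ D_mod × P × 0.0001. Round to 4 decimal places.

₹7.8834

Periodic yield y = 0.0155.
  t   CF        PV=CF/(1+0.0155)^t    t·PV
  1     1,187.50     1,169.3747     1,169.3747
  2     1,187.50     1,151.5260     2,303.0521
  3     1,187.50     1,133.9498     3,401.8494
  4     1,187.50     1,116.6419     4,466.5675
  5     1,187.50     1,099.5981     5,497.9905
  6    26,187.50    23,878.9086   143,273.4518
  Σ                 29,549.9991   160,112.2860
P = 29,549.9991; D_Mac = 5.41835 half-year periods = 2.70918 yrs; D_mod = 2.66782 yrs.
DV01 ≈ 2.66782 × 29,549.9991 × 0.0001 = 7.883421.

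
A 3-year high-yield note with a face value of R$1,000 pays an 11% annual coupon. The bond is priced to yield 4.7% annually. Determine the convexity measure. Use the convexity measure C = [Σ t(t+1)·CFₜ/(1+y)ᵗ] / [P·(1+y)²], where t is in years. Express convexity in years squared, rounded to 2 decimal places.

9.66

With y = 0.047:
  t   CF        PV=CF/(1+0.047)^t    t·PV        t(t+1)·PV
  1       110.00       105.0621       105.0621         210.1242
  2       110.00       100.3458       200.6917         602.0750
  3     1,110.00       967.1257     2,901.3772      11,605.5087
  Σ                  1,172.5336     3,207.1309      12,417.7078
P = 1,172.5336.
Convexity = Σ t(t+1)·PV / [P·(1+y)²] = 12,417.7078 / (1,172.5336 × 1.096209) = 9.66102.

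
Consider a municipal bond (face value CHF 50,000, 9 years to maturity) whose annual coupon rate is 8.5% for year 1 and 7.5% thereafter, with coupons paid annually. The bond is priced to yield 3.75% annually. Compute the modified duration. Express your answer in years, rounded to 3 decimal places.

6.830 years

Periodic yield y = 0.0375. First find Macaulay duration:
  t   CF        PV=CF/(1+0.0375)^t    t·PV
  1     4,250.00     4,096.3855     4,096.3855
  2     3,750.00     3,483.8148     6,967.6296
  3     3,750.00     3,357.8938    10,073.6813
  4     3,750.00     3,236.5241    12,946.0964
  5     3,750.00     3,119.5413    15,597.7065
  6     3,750.00     3,006.7868    18,040.7208
  7     3,750.00     2,898.1078    20,286.7543
  8     3,750.00     2,793.3569    22,346.8550
  9    53,750.00    38,590.9545   347,318.5902
  Σ                 64,583.3654   457,674.4198
P = 64,583.3654; Macaulay duration = 457,674.4198 / 64,583.3654 = 7.08657 years.
Modified duration = D_Mac / (1 + y) = 7.08657 / 1.0375 = 6.83043 years.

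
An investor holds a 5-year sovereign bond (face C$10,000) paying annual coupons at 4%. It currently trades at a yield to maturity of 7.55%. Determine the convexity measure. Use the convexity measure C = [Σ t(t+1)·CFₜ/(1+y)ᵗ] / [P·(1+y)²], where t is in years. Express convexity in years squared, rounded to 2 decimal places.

With y = 0.0755:
  t   CF        PV=CF/(1+0.0755)^t    t·PV        t(t+1)·PV
  1       400.00       371.9200       371.9200         743.8401
  2       400.00       345.8113       691.6226       2,074.8677
  3       400.00       321.5354       964.6061       3,858.4244
  4       400.00       298.9636     1,195.8544       5,979.2722
  5    10,400.00     7,227.3863    36,136.9313     216,821.5878
  Σ                  8,565.6166    39,360.9344     229,477.9922
P = 8,565.6166.
Convexity = Σ t(t+1)·PV / [P·(1+y)²] = 229,477.9922 / (8,565.6166 × 1.156700) = 23.16123.

23.16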